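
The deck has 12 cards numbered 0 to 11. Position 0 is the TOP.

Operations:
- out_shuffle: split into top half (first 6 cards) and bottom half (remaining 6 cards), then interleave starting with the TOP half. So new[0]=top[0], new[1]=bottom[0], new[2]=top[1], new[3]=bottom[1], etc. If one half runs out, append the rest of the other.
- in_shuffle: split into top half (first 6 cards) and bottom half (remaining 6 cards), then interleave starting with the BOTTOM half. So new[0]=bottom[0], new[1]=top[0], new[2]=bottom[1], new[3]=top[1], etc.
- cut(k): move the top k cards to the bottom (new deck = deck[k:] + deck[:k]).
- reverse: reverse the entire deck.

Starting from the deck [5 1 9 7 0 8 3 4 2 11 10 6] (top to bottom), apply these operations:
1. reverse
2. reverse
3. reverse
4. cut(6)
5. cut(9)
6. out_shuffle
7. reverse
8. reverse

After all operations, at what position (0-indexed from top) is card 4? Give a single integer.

After op 1 (reverse): [6 10 11 2 4 3 8 0 7 9 1 5]
After op 2 (reverse): [5 1 9 7 0 8 3 4 2 11 10 6]
After op 3 (reverse): [6 10 11 2 4 3 8 0 7 9 1 5]
After op 4 (cut(6)): [8 0 7 9 1 5 6 10 11 2 4 3]
After op 5 (cut(9)): [2 4 3 8 0 7 9 1 5 6 10 11]
After op 6 (out_shuffle): [2 9 4 1 3 5 8 6 0 10 7 11]
After op 7 (reverse): [11 7 10 0 6 8 5 3 1 4 9 2]
After op 8 (reverse): [2 9 4 1 3 5 8 6 0 10 7 11]
Card 4 is at position 2.

Answer: 2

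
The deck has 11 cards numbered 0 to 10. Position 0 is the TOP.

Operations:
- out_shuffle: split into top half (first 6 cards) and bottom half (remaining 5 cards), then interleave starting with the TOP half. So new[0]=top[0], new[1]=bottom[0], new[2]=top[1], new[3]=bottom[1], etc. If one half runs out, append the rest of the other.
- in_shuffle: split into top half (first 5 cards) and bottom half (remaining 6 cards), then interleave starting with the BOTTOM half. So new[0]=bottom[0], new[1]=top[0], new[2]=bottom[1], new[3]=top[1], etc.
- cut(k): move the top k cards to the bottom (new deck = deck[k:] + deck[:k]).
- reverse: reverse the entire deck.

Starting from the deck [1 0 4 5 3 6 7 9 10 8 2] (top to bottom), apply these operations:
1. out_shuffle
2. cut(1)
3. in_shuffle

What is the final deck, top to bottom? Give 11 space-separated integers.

After op 1 (out_shuffle): [1 7 0 9 4 10 5 8 3 2 6]
After op 2 (cut(1)): [7 0 9 4 10 5 8 3 2 6 1]
After op 3 (in_shuffle): [5 7 8 0 3 9 2 4 6 10 1]

Answer: 5 7 8 0 3 9 2 4 6 10 1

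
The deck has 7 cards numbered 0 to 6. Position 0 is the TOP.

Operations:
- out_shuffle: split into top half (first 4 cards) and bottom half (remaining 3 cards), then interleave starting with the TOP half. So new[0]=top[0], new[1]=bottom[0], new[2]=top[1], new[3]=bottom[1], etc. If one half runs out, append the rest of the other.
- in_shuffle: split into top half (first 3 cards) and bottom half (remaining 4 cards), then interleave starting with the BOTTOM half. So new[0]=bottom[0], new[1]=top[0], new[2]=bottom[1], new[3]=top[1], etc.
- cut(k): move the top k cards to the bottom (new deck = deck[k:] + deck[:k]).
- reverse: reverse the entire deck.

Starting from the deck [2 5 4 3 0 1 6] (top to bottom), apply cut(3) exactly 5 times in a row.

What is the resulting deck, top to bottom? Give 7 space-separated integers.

Answer: 5 4 3 0 1 6 2

Derivation:
After op 1 (cut(3)): [3 0 1 6 2 5 4]
After op 2 (cut(3)): [6 2 5 4 3 0 1]
After op 3 (cut(3)): [4 3 0 1 6 2 5]
After op 4 (cut(3)): [1 6 2 5 4 3 0]
After op 5 (cut(3)): [5 4 3 0 1 6 2]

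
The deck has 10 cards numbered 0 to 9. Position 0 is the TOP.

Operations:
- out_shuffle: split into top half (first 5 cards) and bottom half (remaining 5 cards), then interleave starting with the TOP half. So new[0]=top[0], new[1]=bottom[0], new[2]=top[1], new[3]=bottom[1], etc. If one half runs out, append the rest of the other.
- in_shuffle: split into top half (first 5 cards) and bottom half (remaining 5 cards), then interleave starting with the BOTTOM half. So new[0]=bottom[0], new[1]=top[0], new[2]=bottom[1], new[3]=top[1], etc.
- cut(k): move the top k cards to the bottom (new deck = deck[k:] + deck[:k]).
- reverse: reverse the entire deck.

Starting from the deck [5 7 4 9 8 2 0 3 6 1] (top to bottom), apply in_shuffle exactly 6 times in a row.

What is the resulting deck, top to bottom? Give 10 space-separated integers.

After op 1 (in_shuffle): [2 5 0 7 3 4 6 9 1 8]
After op 2 (in_shuffle): [4 2 6 5 9 0 1 7 8 3]
After op 3 (in_shuffle): [0 4 1 2 7 6 8 5 3 9]
After op 4 (in_shuffle): [6 0 8 4 5 1 3 2 9 7]
After op 5 (in_shuffle): [1 6 3 0 2 8 9 4 7 5]
After op 6 (in_shuffle): [8 1 9 6 4 3 7 0 5 2]

Answer: 8 1 9 6 4 3 7 0 5 2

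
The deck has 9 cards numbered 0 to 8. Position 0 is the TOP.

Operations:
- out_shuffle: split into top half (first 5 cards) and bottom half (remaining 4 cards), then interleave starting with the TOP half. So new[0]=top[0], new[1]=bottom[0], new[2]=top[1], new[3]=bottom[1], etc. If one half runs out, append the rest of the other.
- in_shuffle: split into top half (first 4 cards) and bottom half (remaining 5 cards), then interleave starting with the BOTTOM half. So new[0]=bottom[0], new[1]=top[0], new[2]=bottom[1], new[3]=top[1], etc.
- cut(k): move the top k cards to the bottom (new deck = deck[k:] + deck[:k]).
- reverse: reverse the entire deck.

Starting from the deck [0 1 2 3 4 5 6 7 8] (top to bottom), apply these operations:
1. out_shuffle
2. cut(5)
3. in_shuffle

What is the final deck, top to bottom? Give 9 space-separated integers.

After op 1 (out_shuffle): [0 5 1 6 2 7 3 8 4]
After op 2 (cut(5)): [7 3 8 4 0 5 1 6 2]
After op 3 (in_shuffle): [0 7 5 3 1 8 6 4 2]

Answer: 0 7 5 3 1 8 6 4 2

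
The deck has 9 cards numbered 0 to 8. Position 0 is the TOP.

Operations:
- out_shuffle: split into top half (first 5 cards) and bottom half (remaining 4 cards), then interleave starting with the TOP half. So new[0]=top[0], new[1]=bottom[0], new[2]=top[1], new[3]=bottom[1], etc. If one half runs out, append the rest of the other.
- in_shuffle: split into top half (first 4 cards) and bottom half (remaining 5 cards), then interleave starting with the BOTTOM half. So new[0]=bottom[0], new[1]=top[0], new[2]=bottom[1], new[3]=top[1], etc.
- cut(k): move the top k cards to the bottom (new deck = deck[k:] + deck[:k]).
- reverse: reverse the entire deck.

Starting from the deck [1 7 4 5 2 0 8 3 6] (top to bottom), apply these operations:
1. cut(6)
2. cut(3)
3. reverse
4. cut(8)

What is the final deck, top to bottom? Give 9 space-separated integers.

After op 1 (cut(6)): [8 3 6 1 7 4 5 2 0]
After op 2 (cut(3)): [1 7 4 5 2 0 8 3 6]
After op 3 (reverse): [6 3 8 0 2 5 4 7 1]
After op 4 (cut(8)): [1 6 3 8 0 2 5 4 7]

Answer: 1 6 3 8 0 2 5 4 7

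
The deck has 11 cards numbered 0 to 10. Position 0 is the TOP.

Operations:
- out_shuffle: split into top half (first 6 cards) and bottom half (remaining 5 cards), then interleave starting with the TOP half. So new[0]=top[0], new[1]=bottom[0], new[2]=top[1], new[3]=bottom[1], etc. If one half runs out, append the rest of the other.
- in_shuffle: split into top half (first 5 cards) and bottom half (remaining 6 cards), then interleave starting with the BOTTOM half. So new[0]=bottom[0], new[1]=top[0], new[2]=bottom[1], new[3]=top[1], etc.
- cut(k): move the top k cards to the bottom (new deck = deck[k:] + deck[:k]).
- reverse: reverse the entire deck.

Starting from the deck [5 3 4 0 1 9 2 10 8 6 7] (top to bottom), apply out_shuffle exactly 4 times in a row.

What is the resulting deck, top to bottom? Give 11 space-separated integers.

Answer: 5 6 10 9 0 3 7 8 2 1 4

Derivation:
After op 1 (out_shuffle): [5 2 3 10 4 8 0 6 1 7 9]
After op 2 (out_shuffle): [5 0 2 6 3 1 10 7 4 9 8]
After op 3 (out_shuffle): [5 10 0 7 2 4 6 9 3 8 1]
After op 4 (out_shuffle): [5 6 10 9 0 3 7 8 2 1 4]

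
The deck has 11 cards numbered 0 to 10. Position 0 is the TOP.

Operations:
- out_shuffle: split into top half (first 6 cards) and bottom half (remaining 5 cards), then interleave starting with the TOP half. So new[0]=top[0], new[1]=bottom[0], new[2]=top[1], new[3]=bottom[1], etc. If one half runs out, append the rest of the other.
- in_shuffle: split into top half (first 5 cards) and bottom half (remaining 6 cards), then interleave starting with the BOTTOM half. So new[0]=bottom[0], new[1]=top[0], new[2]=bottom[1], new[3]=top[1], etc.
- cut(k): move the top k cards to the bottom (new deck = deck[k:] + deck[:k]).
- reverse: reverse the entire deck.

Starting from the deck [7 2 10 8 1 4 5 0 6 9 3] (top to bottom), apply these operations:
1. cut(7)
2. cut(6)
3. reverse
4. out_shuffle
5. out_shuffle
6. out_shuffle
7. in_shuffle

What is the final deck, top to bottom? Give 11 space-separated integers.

After op 1 (cut(7)): [0 6 9 3 7 2 10 8 1 4 5]
After op 2 (cut(6)): [10 8 1 4 5 0 6 9 3 7 2]
After op 3 (reverse): [2 7 3 9 6 0 5 4 1 8 10]
After op 4 (out_shuffle): [2 5 7 4 3 1 9 8 6 10 0]
After op 5 (out_shuffle): [2 9 5 8 7 6 4 10 3 0 1]
After op 6 (out_shuffle): [2 4 9 10 5 3 8 0 7 1 6]
After op 7 (in_shuffle): [3 2 8 4 0 9 7 10 1 5 6]

Answer: 3 2 8 4 0 9 7 10 1 5 6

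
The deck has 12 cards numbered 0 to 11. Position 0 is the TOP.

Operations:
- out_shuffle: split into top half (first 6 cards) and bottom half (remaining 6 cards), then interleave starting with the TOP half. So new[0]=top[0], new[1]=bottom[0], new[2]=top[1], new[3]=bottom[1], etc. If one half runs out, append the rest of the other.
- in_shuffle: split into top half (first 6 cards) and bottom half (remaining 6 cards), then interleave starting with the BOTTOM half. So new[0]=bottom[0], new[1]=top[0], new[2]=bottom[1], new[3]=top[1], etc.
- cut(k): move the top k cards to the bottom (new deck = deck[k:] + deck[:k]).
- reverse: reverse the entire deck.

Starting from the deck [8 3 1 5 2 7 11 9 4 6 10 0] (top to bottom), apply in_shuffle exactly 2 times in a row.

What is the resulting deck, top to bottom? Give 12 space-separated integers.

After op 1 (in_shuffle): [11 8 9 3 4 1 6 5 10 2 0 7]
After op 2 (in_shuffle): [6 11 5 8 10 9 2 3 0 4 7 1]

Answer: 6 11 5 8 10 9 2 3 0 4 7 1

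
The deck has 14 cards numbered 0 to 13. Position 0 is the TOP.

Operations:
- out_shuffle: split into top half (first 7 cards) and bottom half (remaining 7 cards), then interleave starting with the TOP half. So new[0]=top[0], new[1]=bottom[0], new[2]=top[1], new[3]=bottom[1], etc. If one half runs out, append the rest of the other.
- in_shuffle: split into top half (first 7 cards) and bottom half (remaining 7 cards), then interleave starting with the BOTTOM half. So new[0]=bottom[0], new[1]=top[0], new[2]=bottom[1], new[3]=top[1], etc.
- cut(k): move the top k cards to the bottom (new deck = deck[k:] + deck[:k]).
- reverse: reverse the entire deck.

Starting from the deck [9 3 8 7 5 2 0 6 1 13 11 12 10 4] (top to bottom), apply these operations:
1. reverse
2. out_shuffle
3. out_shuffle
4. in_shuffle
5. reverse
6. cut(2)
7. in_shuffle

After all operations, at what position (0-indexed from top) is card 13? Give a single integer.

After op 1 (reverse): [4 10 12 11 13 1 6 0 2 5 7 8 3 9]
After op 2 (out_shuffle): [4 0 10 2 12 5 11 7 13 8 1 3 6 9]
After op 3 (out_shuffle): [4 7 0 13 10 8 2 1 12 3 5 6 11 9]
After op 4 (in_shuffle): [1 4 12 7 3 0 5 13 6 10 11 8 9 2]
After op 5 (reverse): [2 9 8 11 10 6 13 5 0 3 7 12 4 1]
After op 6 (cut(2)): [8 11 10 6 13 5 0 3 7 12 4 1 2 9]
After op 7 (in_shuffle): [3 8 7 11 12 10 4 6 1 13 2 5 9 0]
Card 13 is at position 9.

Answer: 9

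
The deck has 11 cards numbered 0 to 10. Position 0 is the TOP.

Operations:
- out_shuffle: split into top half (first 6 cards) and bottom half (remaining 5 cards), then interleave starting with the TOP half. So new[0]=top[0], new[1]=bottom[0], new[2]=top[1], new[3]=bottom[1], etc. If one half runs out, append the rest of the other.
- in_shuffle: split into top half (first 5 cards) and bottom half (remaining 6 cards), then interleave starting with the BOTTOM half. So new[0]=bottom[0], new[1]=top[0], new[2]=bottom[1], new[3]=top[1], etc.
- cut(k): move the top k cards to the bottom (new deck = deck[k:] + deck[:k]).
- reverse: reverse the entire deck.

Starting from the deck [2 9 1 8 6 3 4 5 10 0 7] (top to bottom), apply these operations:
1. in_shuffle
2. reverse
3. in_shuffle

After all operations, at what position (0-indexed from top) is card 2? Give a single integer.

Answer: 8

Derivation:
After op 1 (in_shuffle): [3 2 4 9 5 1 10 8 0 6 7]
After op 2 (reverse): [7 6 0 8 10 1 5 9 4 2 3]
After op 3 (in_shuffle): [1 7 5 6 9 0 4 8 2 10 3]
Card 2 is at position 8.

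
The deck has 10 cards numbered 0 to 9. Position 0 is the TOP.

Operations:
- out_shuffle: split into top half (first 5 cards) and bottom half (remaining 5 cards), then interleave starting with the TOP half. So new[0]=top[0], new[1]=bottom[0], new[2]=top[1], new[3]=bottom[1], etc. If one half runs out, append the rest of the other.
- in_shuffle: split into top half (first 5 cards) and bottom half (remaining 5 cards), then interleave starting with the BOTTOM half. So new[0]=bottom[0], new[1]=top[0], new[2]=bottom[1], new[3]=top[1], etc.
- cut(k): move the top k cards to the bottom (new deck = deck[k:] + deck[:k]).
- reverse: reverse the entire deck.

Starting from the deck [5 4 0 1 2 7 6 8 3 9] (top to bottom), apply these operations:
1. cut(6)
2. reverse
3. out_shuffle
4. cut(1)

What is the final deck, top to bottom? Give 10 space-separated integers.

After op 1 (cut(6)): [6 8 3 9 5 4 0 1 2 7]
After op 2 (reverse): [7 2 1 0 4 5 9 3 8 6]
After op 3 (out_shuffle): [7 5 2 9 1 3 0 8 4 6]
After op 4 (cut(1)): [5 2 9 1 3 0 8 4 6 7]

Answer: 5 2 9 1 3 0 8 4 6 7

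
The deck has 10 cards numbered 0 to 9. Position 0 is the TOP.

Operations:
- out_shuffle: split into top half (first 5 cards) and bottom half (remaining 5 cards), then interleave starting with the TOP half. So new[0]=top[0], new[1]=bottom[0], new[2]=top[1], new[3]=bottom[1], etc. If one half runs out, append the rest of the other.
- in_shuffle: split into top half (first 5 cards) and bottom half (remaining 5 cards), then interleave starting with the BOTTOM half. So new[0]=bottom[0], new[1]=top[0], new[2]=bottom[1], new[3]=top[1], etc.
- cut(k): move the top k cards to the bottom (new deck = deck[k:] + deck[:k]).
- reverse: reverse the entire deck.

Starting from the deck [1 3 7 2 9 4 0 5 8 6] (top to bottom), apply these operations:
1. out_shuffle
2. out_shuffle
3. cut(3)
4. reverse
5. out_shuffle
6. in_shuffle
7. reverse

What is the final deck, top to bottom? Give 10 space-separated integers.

After op 1 (out_shuffle): [1 4 3 0 7 5 2 8 9 6]
After op 2 (out_shuffle): [1 5 4 2 3 8 0 9 7 6]
After op 3 (cut(3)): [2 3 8 0 9 7 6 1 5 4]
After op 4 (reverse): [4 5 1 6 7 9 0 8 3 2]
After op 5 (out_shuffle): [4 9 5 0 1 8 6 3 7 2]
After op 6 (in_shuffle): [8 4 6 9 3 5 7 0 2 1]
After op 7 (reverse): [1 2 0 7 5 3 9 6 4 8]

Answer: 1 2 0 7 5 3 9 6 4 8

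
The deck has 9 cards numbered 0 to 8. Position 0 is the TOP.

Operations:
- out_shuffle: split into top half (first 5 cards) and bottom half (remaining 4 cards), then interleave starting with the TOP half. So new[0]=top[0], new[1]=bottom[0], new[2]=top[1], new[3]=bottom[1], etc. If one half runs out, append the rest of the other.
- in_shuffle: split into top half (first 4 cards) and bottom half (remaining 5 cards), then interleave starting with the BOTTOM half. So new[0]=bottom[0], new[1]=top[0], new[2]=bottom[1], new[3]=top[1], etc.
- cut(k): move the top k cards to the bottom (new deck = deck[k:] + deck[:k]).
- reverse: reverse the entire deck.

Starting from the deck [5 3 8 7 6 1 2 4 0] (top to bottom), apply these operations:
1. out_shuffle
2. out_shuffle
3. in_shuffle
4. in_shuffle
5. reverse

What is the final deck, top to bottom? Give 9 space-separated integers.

Answer: 8 4 7 0 6 5 1 3 2

Derivation:
After op 1 (out_shuffle): [5 1 3 2 8 4 7 0 6]
After op 2 (out_shuffle): [5 4 1 7 3 0 2 6 8]
After op 3 (in_shuffle): [3 5 0 4 2 1 6 7 8]
After op 4 (in_shuffle): [2 3 1 5 6 0 7 4 8]
After op 5 (reverse): [8 4 7 0 6 5 1 3 2]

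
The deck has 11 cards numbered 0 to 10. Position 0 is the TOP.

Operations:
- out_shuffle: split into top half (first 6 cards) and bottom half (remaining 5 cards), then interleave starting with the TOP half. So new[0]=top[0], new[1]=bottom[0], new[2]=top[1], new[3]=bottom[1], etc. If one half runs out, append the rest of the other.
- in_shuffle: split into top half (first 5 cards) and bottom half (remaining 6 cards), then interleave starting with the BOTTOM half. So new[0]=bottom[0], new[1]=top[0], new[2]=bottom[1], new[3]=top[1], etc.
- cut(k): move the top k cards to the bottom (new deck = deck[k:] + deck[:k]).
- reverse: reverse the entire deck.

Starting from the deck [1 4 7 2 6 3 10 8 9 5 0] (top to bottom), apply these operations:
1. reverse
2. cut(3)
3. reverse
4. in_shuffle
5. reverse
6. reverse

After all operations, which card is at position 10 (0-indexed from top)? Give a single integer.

After op 1 (reverse): [0 5 9 8 10 3 6 2 7 4 1]
After op 2 (cut(3)): [8 10 3 6 2 7 4 1 0 5 9]
After op 3 (reverse): [9 5 0 1 4 7 2 6 3 10 8]
After op 4 (in_shuffle): [7 9 2 5 6 0 3 1 10 4 8]
After op 5 (reverse): [8 4 10 1 3 0 6 5 2 9 7]
After op 6 (reverse): [7 9 2 5 6 0 3 1 10 4 8]
Position 10: card 8.

Answer: 8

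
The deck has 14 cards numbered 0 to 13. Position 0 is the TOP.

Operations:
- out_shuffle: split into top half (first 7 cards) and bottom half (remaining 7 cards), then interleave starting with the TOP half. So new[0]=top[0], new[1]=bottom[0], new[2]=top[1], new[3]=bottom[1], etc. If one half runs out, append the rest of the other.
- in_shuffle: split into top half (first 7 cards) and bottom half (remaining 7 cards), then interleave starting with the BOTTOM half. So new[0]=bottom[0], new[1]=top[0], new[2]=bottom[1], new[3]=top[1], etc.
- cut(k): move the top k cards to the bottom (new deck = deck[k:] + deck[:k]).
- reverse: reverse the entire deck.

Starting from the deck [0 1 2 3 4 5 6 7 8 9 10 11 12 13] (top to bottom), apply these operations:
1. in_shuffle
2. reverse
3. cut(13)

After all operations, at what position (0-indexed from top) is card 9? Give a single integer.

After op 1 (in_shuffle): [7 0 8 1 9 2 10 3 11 4 12 5 13 6]
After op 2 (reverse): [6 13 5 12 4 11 3 10 2 9 1 8 0 7]
After op 3 (cut(13)): [7 6 13 5 12 4 11 3 10 2 9 1 8 0]
Card 9 is at position 10.

Answer: 10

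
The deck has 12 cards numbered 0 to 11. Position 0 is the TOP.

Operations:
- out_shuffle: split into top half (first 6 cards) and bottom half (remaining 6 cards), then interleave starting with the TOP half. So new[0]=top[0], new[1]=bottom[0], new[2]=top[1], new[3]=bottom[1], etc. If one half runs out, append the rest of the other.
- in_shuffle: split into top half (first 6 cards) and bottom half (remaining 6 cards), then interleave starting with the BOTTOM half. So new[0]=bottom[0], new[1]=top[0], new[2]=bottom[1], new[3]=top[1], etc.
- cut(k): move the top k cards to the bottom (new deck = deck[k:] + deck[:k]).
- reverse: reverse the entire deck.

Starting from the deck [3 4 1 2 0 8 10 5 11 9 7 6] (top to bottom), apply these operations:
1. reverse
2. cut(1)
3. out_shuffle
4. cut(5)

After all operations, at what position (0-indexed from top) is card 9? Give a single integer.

Answer: 9

Derivation:
After op 1 (reverse): [6 7 9 11 5 10 8 0 2 1 4 3]
After op 2 (cut(1)): [7 9 11 5 10 8 0 2 1 4 3 6]
After op 3 (out_shuffle): [7 0 9 2 11 1 5 4 10 3 8 6]
After op 4 (cut(5)): [1 5 4 10 3 8 6 7 0 9 2 11]
Card 9 is at position 9.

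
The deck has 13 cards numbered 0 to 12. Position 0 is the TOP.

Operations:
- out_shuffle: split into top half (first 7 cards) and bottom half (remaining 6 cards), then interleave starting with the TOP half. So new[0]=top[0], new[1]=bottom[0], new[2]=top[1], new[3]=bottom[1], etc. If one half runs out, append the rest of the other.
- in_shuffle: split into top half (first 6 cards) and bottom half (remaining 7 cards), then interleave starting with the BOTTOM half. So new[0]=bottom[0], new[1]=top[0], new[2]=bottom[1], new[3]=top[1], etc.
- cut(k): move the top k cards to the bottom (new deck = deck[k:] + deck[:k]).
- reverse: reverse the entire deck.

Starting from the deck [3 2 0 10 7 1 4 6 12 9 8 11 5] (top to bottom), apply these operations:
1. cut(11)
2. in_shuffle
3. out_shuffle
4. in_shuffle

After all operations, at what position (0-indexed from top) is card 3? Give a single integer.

After op 1 (cut(11)): [11 5 3 2 0 10 7 1 4 6 12 9 8]
After op 2 (in_shuffle): [7 11 1 5 4 3 6 2 12 0 9 10 8]
After op 3 (out_shuffle): [7 2 11 12 1 0 5 9 4 10 3 8 6]
After op 4 (in_shuffle): [5 7 9 2 4 11 10 12 3 1 8 0 6]
Card 3 is at position 8.

Answer: 8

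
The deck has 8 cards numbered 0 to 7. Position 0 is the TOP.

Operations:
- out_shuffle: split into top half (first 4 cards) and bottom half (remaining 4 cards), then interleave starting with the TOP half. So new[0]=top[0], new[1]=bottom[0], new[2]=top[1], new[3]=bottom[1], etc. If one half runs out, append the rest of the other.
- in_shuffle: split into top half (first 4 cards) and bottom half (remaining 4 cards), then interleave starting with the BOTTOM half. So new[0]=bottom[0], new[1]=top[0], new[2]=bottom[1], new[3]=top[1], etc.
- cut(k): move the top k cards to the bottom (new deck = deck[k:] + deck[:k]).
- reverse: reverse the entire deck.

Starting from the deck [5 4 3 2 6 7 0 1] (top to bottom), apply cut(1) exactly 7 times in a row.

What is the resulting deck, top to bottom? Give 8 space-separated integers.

Answer: 1 5 4 3 2 6 7 0

Derivation:
After op 1 (cut(1)): [4 3 2 6 7 0 1 5]
After op 2 (cut(1)): [3 2 6 7 0 1 5 4]
After op 3 (cut(1)): [2 6 7 0 1 5 4 3]
After op 4 (cut(1)): [6 7 0 1 5 4 3 2]
After op 5 (cut(1)): [7 0 1 5 4 3 2 6]
After op 6 (cut(1)): [0 1 5 4 3 2 6 7]
After op 7 (cut(1)): [1 5 4 3 2 6 7 0]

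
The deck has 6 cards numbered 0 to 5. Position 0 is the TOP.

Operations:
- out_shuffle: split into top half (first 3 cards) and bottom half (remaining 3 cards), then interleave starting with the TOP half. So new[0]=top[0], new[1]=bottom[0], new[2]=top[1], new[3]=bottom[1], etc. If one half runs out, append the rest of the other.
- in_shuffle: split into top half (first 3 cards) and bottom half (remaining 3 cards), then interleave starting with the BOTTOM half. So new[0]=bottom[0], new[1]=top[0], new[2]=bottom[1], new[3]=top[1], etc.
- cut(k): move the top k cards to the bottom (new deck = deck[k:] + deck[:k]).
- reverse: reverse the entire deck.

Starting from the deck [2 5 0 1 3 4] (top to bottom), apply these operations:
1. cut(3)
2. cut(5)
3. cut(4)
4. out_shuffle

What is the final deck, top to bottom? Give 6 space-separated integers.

Answer: 2 1 5 3 0 4

Derivation:
After op 1 (cut(3)): [1 3 4 2 5 0]
After op 2 (cut(5)): [0 1 3 4 2 5]
After op 3 (cut(4)): [2 5 0 1 3 4]
After op 4 (out_shuffle): [2 1 5 3 0 4]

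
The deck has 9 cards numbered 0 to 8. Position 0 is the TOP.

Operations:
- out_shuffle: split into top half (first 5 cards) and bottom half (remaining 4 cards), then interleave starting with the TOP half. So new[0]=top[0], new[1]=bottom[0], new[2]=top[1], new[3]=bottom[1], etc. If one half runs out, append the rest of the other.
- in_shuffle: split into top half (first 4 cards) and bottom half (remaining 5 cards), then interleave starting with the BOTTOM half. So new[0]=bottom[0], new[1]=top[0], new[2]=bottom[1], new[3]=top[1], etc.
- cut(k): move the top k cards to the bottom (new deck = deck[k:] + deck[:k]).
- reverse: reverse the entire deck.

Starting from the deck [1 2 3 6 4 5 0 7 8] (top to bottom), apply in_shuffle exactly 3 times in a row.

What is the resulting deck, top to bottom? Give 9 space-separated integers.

After op 1 (in_shuffle): [4 1 5 2 0 3 7 6 8]
After op 2 (in_shuffle): [0 4 3 1 7 5 6 2 8]
After op 3 (in_shuffle): [7 0 5 4 6 3 2 1 8]

Answer: 7 0 5 4 6 3 2 1 8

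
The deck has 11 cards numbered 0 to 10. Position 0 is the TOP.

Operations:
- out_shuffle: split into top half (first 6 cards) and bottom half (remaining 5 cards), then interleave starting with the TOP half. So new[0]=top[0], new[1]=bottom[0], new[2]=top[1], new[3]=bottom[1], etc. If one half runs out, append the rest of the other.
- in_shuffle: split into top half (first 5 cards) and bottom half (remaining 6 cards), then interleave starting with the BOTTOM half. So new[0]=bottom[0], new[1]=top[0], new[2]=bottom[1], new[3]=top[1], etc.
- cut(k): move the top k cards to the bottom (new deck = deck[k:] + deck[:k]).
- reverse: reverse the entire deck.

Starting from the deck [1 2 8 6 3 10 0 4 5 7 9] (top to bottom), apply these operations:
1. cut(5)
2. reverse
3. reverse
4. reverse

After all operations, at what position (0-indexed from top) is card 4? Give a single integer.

Answer: 8

Derivation:
After op 1 (cut(5)): [10 0 4 5 7 9 1 2 8 6 3]
After op 2 (reverse): [3 6 8 2 1 9 7 5 4 0 10]
After op 3 (reverse): [10 0 4 5 7 9 1 2 8 6 3]
After op 4 (reverse): [3 6 8 2 1 9 7 5 4 0 10]
Card 4 is at position 8.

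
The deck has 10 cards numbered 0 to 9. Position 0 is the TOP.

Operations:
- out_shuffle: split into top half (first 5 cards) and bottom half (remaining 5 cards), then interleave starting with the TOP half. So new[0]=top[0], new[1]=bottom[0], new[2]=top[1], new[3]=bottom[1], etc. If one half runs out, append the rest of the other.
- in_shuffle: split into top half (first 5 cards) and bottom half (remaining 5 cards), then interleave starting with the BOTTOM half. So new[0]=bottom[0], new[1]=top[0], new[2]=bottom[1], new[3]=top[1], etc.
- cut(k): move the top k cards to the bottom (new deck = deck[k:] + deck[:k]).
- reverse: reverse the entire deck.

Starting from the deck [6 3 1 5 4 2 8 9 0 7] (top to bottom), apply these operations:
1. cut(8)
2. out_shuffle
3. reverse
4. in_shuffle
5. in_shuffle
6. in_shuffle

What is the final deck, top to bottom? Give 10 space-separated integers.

Answer: 4 8 0 6 1 5 2 9 7 3

Derivation:
After op 1 (cut(8)): [0 7 6 3 1 5 4 2 8 9]
After op 2 (out_shuffle): [0 5 7 4 6 2 3 8 1 9]
After op 3 (reverse): [9 1 8 3 2 6 4 7 5 0]
After op 4 (in_shuffle): [6 9 4 1 7 8 5 3 0 2]
After op 5 (in_shuffle): [8 6 5 9 3 4 0 1 2 7]
After op 6 (in_shuffle): [4 8 0 6 1 5 2 9 7 3]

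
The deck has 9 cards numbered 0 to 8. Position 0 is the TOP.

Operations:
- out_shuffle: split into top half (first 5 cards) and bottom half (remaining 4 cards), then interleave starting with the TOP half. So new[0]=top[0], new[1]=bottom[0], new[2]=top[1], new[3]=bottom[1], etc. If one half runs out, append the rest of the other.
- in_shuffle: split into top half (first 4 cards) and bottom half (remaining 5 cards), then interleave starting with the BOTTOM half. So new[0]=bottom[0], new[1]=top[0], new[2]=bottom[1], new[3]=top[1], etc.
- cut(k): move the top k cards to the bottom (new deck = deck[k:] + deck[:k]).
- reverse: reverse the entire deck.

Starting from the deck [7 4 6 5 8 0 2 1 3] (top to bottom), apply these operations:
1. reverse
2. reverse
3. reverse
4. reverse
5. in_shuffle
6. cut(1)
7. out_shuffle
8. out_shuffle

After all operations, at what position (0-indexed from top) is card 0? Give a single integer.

After op 1 (reverse): [3 1 2 0 8 5 6 4 7]
After op 2 (reverse): [7 4 6 5 8 0 2 1 3]
After op 3 (reverse): [3 1 2 0 8 5 6 4 7]
After op 4 (reverse): [7 4 6 5 8 0 2 1 3]
After op 5 (in_shuffle): [8 7 0 4 2 6 1 5 3]
After op 6 (cut(1)): [7 0 4 2 6 1 5 3 8]
After op 7 (out_shuffle): [7 1 0 5 4 3 2 8 6]
After op 8 (out_shuffle): [7 3 1 2 0 8 5 6 4]
Card 0 is at position 4.

Answer: 4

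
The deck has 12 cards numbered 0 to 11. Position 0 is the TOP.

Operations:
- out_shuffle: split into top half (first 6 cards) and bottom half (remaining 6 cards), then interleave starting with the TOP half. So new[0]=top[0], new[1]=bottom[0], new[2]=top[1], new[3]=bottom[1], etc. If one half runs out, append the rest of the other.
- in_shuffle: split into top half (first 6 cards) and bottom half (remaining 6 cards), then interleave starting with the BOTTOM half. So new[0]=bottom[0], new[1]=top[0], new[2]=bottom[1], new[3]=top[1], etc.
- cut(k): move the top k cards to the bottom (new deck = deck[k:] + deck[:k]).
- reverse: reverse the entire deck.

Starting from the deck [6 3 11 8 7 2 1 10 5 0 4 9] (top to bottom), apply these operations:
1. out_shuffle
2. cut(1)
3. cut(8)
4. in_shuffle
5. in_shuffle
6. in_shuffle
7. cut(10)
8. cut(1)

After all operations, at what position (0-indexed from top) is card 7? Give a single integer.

After op 1 (out_shuffle): [6 1 3 10 11 5 8 0 7 4 2 9]
After op 2 (cut(1)): [1 3 10 11 5 8 0 7 4 2 9 6]
After op 3 (cut(8)): [4 2 9 6 1 3 10 11 5 8 0 7]
After op 4 (in_shuffle): [10 4 11 2 5 9 8 6 0 1 7 3]
After op 5 (in_shuffle): [8 10 6 4 0 11 1 2 7 5 3 9]
After op 6 (in_shuffle): [1 8 2 10 7 6 5 4 3 0 9 11]
After op 7 (cut(10)): [9 11 1 8 2 10 7 6 5 4 3 0]
After op 8 (cut(1)): [11 1 8 2 10 7 6 5 4 3 0 9]
Card 7 is at position 5.

Answer: 5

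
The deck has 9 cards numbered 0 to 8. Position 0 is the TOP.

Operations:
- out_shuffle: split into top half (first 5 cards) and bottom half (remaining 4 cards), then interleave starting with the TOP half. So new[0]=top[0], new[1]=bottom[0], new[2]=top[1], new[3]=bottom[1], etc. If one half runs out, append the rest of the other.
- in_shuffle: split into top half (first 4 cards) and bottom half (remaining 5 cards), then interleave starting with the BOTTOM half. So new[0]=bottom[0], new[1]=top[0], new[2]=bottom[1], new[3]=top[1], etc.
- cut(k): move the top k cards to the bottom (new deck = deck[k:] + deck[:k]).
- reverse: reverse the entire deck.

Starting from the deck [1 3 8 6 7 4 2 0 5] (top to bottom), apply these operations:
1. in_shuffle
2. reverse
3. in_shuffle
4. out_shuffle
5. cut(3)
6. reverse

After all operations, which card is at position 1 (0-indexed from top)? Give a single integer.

Answer: 0

Derivation:
After op 1 (in_shuffle): [7 1 4 3 2 8 0 6 5]
After op 2 (reverse): [5 6 0 8 2 3 4 1 7]
After op 3 (in_shuffle): [2 5 3 6 4 0 1 8 7]
After op 4 (out_shuffle): [2 0 5 1 3 8 6 7 4]
After op 5 (cut(3)): [1 3 8 6 7 4 2 0 5]
After op 6 (reverse): [5 0 2 4 7 6 8 3 1]
Position 1: card 0.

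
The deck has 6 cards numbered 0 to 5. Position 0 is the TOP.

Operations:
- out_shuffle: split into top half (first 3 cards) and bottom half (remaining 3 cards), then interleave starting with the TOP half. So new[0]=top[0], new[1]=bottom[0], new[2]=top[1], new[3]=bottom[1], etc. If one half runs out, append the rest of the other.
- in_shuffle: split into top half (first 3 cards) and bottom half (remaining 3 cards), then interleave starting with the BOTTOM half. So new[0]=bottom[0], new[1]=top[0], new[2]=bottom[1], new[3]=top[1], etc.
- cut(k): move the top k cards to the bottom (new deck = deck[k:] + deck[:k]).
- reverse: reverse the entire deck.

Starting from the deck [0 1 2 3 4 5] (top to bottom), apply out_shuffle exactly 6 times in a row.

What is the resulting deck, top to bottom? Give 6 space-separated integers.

After op 1 (out_shuffle): [0 3 1 4 2 5]
After op 2 (out_shuffle): [0 4 3 2 1 5]
After op 3 (out_shuffle): [0 2 4 1 3 5]
After op 4 (out_shuffle): [0 1 2 3 4 5]
After op 5 (out_shuffle): [0 3 1 4 2 5]
After op 6 (out_shuffle): [0 4 3 2 1 5]

Answer: 0 4 3 2 1 5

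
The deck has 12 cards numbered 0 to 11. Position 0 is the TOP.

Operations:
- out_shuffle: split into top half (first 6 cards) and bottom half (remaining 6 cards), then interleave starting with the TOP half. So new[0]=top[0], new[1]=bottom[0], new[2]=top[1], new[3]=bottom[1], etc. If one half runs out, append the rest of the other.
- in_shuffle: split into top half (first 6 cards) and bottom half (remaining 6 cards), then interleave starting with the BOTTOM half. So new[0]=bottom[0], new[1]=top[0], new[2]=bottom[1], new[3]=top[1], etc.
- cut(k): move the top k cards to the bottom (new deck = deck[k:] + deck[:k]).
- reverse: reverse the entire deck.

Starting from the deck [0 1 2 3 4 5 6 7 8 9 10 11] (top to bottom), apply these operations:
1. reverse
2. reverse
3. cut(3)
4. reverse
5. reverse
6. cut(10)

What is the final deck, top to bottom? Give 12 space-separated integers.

Answer: 1 2 3 4 5 6 7 8 9 10 11 0

Derivation:
After op 1 (reverse): [11 10 9 8 7 6 5 4 3 2 1 0]
After op 2 (reverse): [0 1 2 3 4 5 6 7 8 9 10 11]
After op 3 (cut(3)): [3 4 5 6 7 8 9 10 11 0 1 2]
After op 4 (reverse): [2 1 0 11 10 9 8 7 6 5 4 3]
After op 5 (reverse): [3 4 5 6 7 8 9 10 11 0 1 2]
After op 6 (cut(10)): [1 2 3 4 5 6 7 8 9 10 11 0]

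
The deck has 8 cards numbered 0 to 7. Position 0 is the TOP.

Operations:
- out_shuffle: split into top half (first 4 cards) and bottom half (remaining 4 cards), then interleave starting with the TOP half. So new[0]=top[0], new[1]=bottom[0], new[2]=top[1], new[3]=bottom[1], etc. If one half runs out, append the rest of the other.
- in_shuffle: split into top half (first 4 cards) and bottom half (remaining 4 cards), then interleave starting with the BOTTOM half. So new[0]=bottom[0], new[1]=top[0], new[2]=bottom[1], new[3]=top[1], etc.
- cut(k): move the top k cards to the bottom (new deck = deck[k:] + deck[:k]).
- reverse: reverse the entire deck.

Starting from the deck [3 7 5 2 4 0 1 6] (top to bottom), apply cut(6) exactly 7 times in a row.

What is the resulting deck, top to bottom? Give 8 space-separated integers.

Answer: 5 2 4 0 1 6 3 7

Derivation:
After op 1 (cut(6)): [1 6 3 7 5 2 4 0]
After op 2 (cut(6)): [4 0 1 6 3 7 5 2]
After op 3 (cut(6)): [5 2 4 0 1 6 3 7]
After op 4 (cut(6)): [3 7 5 2 4 0 1 6]
After op 5 (cut(6)): [1 6 3 7 5 2 4 0]
After op 6 (cut(6)): [4 0 1 6 3 7 5 2]
After op 7 (cut(6)): [5 2 4 0 1 6 3 7]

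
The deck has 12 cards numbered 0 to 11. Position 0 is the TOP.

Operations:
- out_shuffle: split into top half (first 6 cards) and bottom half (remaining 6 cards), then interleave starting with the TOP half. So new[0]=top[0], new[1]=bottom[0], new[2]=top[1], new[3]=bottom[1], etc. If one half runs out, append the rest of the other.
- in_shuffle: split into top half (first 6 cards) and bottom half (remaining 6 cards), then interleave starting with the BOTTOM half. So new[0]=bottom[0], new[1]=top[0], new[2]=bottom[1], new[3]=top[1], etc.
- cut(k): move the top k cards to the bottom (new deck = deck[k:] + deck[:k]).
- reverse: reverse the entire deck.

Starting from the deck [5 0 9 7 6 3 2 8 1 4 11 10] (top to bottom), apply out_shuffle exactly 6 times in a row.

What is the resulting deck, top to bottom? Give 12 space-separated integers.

Answer: 5 3 11 6 4 7 1 9 8 0 2 10

Derivation:
After op 1 (out_shuffle): [5 2 0 8 9 1 7 4 6 11 3 10]
After op 2 (out_shuffle): [5 7 2 4 0 6 8 11 9 3 1 10]
After op 3 (out_shuffle): [5 8 7 11 2 9 4 3 0 1 6 10]
After op 4 (out_shuffle): [5 4 8 3 7 0 11 1 2 6 9 10]
After op 5 (out_shuffle): [5 11 4 1 8 2 3 6 7 9 0 10]
After op 6 (out_shuffle): [5 3 11 6 4 7 1 9 8 0 2 10]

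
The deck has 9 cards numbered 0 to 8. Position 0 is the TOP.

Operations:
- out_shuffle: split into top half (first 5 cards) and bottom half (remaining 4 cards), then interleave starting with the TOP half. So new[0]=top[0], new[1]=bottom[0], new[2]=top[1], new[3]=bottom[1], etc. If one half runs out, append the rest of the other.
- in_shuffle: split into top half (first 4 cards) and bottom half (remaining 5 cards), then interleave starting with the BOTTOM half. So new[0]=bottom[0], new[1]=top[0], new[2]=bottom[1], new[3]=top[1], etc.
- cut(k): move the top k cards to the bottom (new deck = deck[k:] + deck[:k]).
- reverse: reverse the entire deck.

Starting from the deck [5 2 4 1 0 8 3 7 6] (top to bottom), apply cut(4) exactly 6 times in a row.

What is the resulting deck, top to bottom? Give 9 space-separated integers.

After op 1 (cut(4)): [0 8 3 7 6 5 2 4 1]
After op 2 (cut(4)): [6 5 2 4 1 0 8 3 7]
After op 3 (cut(4)): [1 0 8 3 7 6 5 2 4]
After op 4 (cut(4)): [7 6 5 2 4 1 0 8 3]
After op 5 (cut(4)): [4 1 0 8 3 7 6 5 2]
After op 6 (cut(4)): [3 7 6 5 2 4 1 0 8]

Answer: 3 7 6 5 2 4 1 0 8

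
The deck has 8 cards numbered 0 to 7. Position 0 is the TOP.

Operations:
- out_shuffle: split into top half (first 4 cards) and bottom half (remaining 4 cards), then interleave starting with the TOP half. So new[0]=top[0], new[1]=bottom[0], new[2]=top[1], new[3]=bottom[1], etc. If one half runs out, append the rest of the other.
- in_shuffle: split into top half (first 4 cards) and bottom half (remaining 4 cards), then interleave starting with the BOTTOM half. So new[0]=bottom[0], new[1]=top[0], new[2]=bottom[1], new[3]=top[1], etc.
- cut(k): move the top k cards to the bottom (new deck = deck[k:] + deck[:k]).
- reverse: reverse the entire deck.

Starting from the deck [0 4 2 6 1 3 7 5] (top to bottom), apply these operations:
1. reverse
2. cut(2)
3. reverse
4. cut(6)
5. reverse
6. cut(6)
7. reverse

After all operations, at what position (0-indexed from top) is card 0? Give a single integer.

After op 1 (reverse): [5 7 3 1 6 2 4 0]
After op 2 (cut(2)): [3 1 6 2 4 0 5 7]
After op 3 (reverse): [7 5 0 4 2 6 1 3]
After op 4 (cut(6)): [1 3 7 5 0 4 2 6]
After op 5 (reverse): [6 2 4 0 5 7 3 1]
After op 6 (cut(6)): [3 1 6 2 4 0 5 7]
After op 7 (reverse): [7 5 0 4 2 6 1 3]
Card 0 is at position 2.

Answer: 2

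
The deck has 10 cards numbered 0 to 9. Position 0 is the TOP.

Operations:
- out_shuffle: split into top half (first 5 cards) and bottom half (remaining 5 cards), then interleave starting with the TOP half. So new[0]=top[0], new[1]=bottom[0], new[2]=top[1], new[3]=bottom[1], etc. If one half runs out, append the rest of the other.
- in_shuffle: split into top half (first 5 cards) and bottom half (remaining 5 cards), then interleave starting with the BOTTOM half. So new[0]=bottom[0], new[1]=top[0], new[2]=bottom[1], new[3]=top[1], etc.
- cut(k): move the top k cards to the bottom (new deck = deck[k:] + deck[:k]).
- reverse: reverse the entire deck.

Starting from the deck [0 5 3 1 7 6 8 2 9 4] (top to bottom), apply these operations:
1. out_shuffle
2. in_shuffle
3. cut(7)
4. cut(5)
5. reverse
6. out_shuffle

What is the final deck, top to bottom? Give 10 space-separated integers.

Answer: 0 7 2 5 3 9 4 6 8 1

Derivation:
After op 1 (out_shuffle): [0 6 5 8 3 2 1 9 7 4]
After op 2 (in_shuffle): [2 0 1 6 9 5 7 8 4 3]
After op 3 (cut(7)): [8 4 3 2 0 1 6 9 5 7]
After op 4 (cut(5)): [1 6 9 5 7 8 4 3 2 0]
After op 5 (reverse): [0 2 3 4 8 7 5 9 6 1]
After op 6 (out_shuffle): [0 7 2 5 3 9 4 6 8 1]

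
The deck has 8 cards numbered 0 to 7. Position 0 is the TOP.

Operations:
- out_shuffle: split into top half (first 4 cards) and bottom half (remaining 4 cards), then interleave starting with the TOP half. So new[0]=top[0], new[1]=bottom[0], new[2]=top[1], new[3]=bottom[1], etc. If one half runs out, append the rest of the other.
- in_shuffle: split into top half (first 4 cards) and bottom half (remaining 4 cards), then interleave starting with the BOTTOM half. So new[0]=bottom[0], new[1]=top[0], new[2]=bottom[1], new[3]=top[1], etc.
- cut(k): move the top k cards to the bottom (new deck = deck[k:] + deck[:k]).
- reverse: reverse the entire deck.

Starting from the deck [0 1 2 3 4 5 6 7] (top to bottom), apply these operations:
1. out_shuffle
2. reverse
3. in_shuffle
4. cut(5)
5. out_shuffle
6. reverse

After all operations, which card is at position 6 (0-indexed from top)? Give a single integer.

After op 1 (out_shuffle): [0 4 1 5 2 6 3 7]
After op 2 (reverse): [7 3 6 2 5 1 4 0]
After op 3 (in_shuffle): [5 7 1 3 4 6 0 2]
After op 4 (cut(5)): [6 0 2 5 7 1 3 4]
After op 5 (out_shuffle): [6 7 0 1 2 3 5 4]
After op 6 (reverse): [4 5 3 2 1 0 7 6]
Position 6: card 7.

Answer: 7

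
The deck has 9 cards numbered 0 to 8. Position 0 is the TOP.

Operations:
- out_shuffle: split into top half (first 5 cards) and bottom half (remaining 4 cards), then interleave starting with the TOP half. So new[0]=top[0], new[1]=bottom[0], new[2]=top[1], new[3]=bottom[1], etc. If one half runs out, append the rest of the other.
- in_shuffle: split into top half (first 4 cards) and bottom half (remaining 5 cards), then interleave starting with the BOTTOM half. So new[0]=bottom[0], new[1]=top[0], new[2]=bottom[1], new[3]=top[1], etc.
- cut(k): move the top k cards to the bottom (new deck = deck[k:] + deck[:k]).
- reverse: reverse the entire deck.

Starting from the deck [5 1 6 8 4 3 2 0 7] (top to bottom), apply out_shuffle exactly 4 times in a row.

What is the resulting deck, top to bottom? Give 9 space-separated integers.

Answer: 5 4 7 8 0 6 2 1 3

Derivation:
After op 1 (out_shuffle): [5 3 1 2 6 0 8 7 4]
After op 2 (out_shuffle): [5 0 3 8 1 7 2 4 6]
After op 3 (out_shuffle): [5 7 0 2 3 4 8 6 1]
After op 4 (out_shuffle): [5 4 7 8 0 6 2 1 3]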